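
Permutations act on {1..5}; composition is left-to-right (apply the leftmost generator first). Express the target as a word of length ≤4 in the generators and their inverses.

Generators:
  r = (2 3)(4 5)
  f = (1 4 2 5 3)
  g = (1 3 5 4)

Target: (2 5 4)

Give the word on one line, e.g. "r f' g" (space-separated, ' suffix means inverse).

  after f: (1 4 2 5 3)
  after f: (1 2 3 4 5)
  after r': (1 3 5)
  after f: (2 5 4)

f f r' f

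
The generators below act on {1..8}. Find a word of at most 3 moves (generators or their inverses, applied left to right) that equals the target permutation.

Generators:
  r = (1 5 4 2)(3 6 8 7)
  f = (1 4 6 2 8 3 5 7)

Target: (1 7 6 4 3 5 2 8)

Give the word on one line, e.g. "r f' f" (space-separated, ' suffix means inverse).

r f' r'

  after r: (1 5 4 2)(3 6 8 7)
  after f': (1 3 4 6 2 7 8 5)
  after r': (1 7 6 4 3 5 2 8)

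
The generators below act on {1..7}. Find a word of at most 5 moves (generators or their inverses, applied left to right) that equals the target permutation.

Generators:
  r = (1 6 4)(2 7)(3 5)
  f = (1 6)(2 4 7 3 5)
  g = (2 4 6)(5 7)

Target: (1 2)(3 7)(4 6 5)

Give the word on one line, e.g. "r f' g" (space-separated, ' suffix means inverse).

  after g: (2 4 6)(5 7)
  after r: (1 6 7 3 5 2)
  after r: (1 4)(2 6)(5 7)
  after f': (1 2)(3 7)(4 6 5)

g r r f'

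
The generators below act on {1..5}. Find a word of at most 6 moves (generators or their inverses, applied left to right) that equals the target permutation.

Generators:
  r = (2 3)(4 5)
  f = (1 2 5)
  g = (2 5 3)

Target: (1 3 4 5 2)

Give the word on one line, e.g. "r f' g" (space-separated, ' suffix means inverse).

g f' f' r

  after g: (2 5 3)
  after f': (1 5 3)
  after f': (1 2)(3 5)
  after r: (1 3 4 5 2)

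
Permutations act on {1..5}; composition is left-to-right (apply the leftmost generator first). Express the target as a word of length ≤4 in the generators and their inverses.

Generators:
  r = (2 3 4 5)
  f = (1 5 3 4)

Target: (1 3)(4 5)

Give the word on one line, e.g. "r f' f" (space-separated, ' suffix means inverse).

f f

  after f: (1 5 3 4)
  after f: (1 3)(4 5)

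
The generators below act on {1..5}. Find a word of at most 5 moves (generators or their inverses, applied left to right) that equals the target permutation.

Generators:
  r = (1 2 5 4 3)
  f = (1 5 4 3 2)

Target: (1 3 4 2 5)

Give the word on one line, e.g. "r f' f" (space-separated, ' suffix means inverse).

  after r': (1 3 4 5 2)
  after f': (1 4)(3 5)
  after r: (1 3 4 2 5)

r' f' r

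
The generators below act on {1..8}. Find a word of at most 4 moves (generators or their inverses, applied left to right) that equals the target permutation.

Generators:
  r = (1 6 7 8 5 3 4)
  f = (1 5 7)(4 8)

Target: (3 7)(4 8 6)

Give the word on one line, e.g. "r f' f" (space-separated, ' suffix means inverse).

r f r'

  after r: (1 6 7 8 5 3 4)
  after f: (1 6)(3 8 7 4 5)
  after r': (3 7)(4 8 6)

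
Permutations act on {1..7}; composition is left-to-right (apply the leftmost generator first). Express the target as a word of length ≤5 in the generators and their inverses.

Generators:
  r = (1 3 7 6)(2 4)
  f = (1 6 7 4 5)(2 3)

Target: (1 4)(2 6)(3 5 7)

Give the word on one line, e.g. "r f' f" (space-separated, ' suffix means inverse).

  after f: (1 6 7 4 5)(2 3)
  after r': (1 7 2)(3 4 5 6)
  after f: (1 4)(2 6)(3 5 7)

f r' f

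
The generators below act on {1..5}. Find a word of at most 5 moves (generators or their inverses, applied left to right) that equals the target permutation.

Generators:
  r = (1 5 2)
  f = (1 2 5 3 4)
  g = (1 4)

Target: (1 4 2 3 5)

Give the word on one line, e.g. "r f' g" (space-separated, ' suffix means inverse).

  after g': (1 4)
  after r: (1 4 5 2)
  after g: (2 4 5)
  after f': (1 4 2 3 5)

g' r g f'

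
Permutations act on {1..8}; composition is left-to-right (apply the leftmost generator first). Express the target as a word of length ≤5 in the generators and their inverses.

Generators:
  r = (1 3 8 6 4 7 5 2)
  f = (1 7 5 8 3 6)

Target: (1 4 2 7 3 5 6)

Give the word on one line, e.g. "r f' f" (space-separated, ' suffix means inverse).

r f r f'

  after r: (1 3 8 6 4 7 5 2)
  after f: (1 6 4 5 2 7 8)
  after r: (1 4 2 5)(3 8)(6 7)
  after f': (1 4 2 7 3 5 6)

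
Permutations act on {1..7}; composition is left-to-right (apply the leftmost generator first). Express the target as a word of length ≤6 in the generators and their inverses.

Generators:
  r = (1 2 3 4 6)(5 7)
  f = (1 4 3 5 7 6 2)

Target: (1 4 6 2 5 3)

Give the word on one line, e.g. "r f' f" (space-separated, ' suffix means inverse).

r f r' r'

  after r: (1 2 3 4 6)(5 7)
  after f: (2 5 6 4)
  after r': (1 6 3 2 7 5 4)
  after r': (1 4 6 2 5 3)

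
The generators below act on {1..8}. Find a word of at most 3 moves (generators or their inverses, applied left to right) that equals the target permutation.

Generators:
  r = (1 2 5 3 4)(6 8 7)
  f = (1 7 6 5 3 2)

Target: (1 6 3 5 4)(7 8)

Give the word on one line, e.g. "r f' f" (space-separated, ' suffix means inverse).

f r

  after f: (1 7 6 5 3 2)
  after r: (1 6 3 5 4)(7 8)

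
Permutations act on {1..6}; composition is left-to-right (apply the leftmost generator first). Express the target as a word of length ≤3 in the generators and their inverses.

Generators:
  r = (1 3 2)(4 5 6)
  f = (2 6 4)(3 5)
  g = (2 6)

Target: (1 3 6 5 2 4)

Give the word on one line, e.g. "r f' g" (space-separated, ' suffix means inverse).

  after f: (2 6 4)(3 5)
  after r: (1 3 6 5 2 4)

f r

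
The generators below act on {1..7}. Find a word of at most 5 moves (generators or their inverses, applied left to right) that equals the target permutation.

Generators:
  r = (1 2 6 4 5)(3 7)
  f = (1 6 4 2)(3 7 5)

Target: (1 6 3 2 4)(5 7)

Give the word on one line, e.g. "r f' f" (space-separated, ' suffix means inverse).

  after f': (1 2 4 6)(3 5 7)
  after r': (2 6 5 3 4)
  after f: (1 6 3 2 4)(5 7)

f' r' f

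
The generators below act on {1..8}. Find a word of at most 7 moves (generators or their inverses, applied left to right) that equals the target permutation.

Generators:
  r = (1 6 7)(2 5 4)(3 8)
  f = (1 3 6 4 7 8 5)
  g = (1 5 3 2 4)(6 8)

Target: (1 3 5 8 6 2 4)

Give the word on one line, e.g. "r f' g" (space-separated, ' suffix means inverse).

  after r': (1 7 6)(2 4 5)(3 8)
  after g: (1 7 8 2)(3 6 5 4)
  after r: (2 6 4 8 5)(3 7)
  after r: (1 6 2 7 8 4 3)
  after f': (1 3 5 8 6 2 4)

r' g r r f'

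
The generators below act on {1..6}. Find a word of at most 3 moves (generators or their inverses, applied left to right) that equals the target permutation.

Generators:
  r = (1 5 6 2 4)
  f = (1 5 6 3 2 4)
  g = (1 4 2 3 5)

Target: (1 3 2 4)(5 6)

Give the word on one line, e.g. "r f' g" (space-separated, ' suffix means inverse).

g' g' r'

  after g': (1 5 3 2 4)
  after g': (1 3 4 5 2)
  after r': (1 3 2 4)(5 6)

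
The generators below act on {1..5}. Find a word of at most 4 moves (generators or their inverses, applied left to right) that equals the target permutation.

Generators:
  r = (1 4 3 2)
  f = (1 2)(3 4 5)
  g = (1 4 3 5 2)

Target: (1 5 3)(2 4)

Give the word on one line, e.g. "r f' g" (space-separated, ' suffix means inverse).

r' g'

  after r': (1 2 3 4)
  after g': (1 5 3)(2 4)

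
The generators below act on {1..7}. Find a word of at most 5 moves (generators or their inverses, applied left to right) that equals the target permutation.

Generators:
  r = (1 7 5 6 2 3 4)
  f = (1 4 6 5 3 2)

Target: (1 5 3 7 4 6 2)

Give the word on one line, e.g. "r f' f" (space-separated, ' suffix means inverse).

f' r' f

  after f': (1 2 3 5 6 4)
  after r': (1 6 3 7)
  after f: (1 5 3 7 4 6 2)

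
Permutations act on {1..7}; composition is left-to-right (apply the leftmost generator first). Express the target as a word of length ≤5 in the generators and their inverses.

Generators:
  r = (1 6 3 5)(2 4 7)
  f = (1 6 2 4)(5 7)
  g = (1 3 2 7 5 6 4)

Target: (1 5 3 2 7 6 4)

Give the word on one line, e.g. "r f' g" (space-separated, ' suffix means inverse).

  after f: (1 6 2 4)(5 7)
  after g': (1 5 2 6 3)
  after g': (1 7 2 5 3 4 6)
  after f': (1 5 3 2 7 6 4)

f g' g' f'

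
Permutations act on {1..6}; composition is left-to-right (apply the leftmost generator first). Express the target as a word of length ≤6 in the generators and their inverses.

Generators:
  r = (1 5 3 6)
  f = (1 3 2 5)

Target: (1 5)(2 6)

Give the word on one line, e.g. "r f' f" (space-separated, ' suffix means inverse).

f' f' r' f

  after f': (1 5 2 3)
  after f': (1 2)(3 5)
  after r': (1 2 6 3)
  after f: (1 5)(2 6)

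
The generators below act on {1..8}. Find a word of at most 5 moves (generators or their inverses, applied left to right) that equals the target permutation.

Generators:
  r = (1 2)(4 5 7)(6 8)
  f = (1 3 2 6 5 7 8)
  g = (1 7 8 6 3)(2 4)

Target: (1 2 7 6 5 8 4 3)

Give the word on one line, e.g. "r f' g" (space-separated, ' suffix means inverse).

  after g': (1 3 6 8 7)(2 4)
  after f': (2 4 3)(5 6 7 8)
  after r': (1 2 7 6 5 8 4 3)

g' f' r'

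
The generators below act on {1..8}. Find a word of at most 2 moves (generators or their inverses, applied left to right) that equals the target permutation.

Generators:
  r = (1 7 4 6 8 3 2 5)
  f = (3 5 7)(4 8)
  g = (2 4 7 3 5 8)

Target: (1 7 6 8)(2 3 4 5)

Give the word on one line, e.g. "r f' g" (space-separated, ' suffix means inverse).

  after g': (2 8 5 3 7 4)
  after r: (1 7 6 8)(2 3 4 5)

g' r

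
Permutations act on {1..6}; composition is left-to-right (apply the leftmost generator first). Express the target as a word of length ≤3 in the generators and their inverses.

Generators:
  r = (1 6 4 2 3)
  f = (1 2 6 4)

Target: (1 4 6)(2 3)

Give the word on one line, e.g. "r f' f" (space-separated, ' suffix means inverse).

  after r: (1 6 4 2 3)
  after f: (1 4 6)(2 3)

r f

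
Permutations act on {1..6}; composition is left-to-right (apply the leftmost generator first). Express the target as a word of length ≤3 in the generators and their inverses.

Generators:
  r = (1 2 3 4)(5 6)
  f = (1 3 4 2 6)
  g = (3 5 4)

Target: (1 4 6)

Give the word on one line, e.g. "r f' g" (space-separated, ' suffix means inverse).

r' g r

  after r': (1 4 3 2)(5 6)
  after g: (1 3 2)(4 5 6)
  after r: (1 4 6)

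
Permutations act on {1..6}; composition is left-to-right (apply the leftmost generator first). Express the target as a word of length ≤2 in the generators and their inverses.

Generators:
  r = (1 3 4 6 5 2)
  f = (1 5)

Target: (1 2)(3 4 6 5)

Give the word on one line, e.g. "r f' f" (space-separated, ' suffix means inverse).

  after f: (1 5)
  after r: (1 2)(3 4 6 5)

f r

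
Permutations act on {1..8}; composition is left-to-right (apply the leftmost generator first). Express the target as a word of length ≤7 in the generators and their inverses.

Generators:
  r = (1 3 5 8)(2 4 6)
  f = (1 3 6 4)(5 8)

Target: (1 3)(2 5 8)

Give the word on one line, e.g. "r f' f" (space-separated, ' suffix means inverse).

r' f' r f' r'

  after r': (1 8 5 3)(2 6 4)
  after f': (1 5)(2 3 4)
  after r: (1 8)(2 5 3 6)
  after f': (1 5)(2 8 4 6)
  after r': (1 3)(2 5 8)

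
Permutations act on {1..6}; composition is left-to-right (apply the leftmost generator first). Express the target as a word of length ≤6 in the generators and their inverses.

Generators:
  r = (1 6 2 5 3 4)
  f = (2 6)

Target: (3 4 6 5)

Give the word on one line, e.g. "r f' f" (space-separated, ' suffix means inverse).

  after f: (2 6)
  after r: (1 6 5 3 4)
  after r: (1 2 5 4 6 3)
  after f': (1 6 3)(2 5 4)
  after r': (3 4 6 5)

f r r f' r'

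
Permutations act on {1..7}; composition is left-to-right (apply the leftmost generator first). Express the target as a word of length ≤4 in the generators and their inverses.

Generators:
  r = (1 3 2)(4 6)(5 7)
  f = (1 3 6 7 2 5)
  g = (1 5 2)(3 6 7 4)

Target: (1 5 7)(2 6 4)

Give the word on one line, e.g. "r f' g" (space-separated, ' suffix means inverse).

  after g': (1 2 5)(3 4 7 6)
  after f: (1 5 3 4 2)
  after f: (2 3 4 5 6 7)
  after g: (1 5 7)(2 6 4)

g' f f g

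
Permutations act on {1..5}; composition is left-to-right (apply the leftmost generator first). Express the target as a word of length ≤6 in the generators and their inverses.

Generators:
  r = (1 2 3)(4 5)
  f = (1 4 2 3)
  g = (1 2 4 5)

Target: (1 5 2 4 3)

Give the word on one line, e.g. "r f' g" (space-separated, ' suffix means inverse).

g r' f r

  after g: (1 2 4 5)
  after r': (2 5 3)
  after f: (1 4 2 5)
  after r: (1 5 2 4 3)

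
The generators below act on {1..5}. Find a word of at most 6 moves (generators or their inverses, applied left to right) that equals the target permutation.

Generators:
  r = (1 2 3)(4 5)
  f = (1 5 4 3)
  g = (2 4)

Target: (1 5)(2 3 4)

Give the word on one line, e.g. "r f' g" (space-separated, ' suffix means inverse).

r f' f' r' f

  after r: (1 2 3)(4 5)
  after f': (1 2 4)
  after f': (1 2 5)(3 4)
  after r': (2 4)(3 5)
  after f: (1 5)(2 3 4)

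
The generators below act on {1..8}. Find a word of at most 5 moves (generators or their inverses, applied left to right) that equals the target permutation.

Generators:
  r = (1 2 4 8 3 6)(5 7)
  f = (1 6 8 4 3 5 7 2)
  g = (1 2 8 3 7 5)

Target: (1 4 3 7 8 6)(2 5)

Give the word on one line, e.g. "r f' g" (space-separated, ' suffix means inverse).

f r' r' f

  after f: (1 6 8 4 3 5 7 2)
  after r': (1 3 7)(2 6 4 8)
  after r': (1 8)(2 3 5 7 6)
  after f: (1 4 3 7 8 6)(2 5)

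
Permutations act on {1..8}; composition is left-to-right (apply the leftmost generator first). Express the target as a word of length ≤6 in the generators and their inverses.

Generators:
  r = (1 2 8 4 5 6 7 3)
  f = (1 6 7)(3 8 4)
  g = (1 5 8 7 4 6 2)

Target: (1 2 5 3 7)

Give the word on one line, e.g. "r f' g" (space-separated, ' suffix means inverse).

r' g' r g'

  after r': (1 3 7 6 5 4 8 2)
  after g': (1 3 8 6)(4 5 7)
  after r: (2 8 7 5 3 4 6)
  after g': (1 2 5 3 7)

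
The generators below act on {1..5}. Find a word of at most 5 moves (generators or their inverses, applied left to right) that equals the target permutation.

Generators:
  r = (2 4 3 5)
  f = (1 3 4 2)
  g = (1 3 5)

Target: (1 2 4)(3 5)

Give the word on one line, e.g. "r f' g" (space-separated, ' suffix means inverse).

  after f': (1 2 4 3)
  after g: (1 2 4 5)
  after g: (1 2 4)(3 5)

f' g g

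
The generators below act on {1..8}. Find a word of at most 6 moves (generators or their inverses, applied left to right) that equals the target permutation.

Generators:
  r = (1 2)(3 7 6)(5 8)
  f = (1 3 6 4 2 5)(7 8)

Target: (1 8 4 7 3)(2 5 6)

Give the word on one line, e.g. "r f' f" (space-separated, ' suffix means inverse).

f' r' f f

  after f': (1 5 2 4 6 3)(7 8)
  after r': (1 8 3 2 4 7 5)
  after f: (1 7)(3 5)(4 8 6)
  after f: (1 8 4 7 3)(2 5 6)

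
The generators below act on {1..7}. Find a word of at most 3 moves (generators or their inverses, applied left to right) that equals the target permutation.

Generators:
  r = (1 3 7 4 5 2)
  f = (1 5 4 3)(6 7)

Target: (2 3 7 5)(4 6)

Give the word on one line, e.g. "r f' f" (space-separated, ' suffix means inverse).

r' f' r

  after r': (1 2 5 4 7 3)
  after f': (1 2)(4 6 7)
  after r: (2 3 7 5)(4 6)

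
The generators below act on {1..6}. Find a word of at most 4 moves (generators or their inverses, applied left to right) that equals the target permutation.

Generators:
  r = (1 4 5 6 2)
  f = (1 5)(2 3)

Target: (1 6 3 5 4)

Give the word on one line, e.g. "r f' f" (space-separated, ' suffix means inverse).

f r f

  after f: (1 5)(2 3)
  after r: (1 6 2 3)(4 5)
  after f: (1 6 3 5 4)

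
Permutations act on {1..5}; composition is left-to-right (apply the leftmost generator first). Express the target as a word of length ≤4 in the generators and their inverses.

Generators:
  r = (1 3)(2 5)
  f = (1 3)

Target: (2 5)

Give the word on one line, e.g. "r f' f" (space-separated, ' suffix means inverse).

  after f: (1 3)
  after r': (2 5)
  after f': (1 3)(2 5)
  after f': (2 5)

f r' f' f'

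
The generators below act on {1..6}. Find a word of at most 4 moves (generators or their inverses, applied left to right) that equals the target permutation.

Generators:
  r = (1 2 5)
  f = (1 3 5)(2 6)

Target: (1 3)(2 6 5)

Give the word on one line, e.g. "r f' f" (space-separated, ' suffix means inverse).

  after f: (1 3 5)(2 6)
  after r: (1 3)(2 6 5)

f r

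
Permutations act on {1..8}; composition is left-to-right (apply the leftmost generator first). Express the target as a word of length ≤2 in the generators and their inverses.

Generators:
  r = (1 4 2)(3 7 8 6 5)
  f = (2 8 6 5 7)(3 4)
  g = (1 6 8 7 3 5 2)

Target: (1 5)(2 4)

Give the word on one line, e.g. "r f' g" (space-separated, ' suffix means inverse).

  after r': (1 2 4)(3 5 6 8 7)
  after g': (1 5)(2 4)

r' g'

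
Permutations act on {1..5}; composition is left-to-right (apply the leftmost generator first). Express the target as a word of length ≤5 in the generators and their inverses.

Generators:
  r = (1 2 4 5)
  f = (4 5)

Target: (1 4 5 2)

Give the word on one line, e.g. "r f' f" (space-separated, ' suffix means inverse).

r f r

  after r: (1 2 4 5)
  after f: (1 2 5)
  after r: (1 4 5 2)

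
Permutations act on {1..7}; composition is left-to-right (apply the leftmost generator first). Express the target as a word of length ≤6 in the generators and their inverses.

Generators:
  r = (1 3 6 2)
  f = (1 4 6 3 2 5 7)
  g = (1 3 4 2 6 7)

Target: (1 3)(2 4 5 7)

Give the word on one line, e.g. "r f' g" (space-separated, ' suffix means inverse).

  after g: (1 3 4 2 6 7)
  after r': (2 3 4 6 7)
  after g': (1 7 4 2)
  after f: (2 4 5 7 6 3)
  after r: (1 3)(2 4 5 7)

g r' g' f r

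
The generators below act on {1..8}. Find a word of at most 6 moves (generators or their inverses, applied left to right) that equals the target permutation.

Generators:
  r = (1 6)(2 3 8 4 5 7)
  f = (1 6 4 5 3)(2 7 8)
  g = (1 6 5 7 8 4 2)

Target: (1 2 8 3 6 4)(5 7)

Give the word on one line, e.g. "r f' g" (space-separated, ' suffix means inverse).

  after f: (1 6 4 5 3)(2 7 8)
  after g: (1 5 3 6 2 8)(4 7)
  after f': (1 4 2 7 6 8 3)
  after g: (1 2 8 3 6 4)(5 7)

f g f' g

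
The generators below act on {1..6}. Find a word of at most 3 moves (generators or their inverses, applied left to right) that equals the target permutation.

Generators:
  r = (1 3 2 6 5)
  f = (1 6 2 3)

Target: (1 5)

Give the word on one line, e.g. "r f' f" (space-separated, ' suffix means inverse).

  after f: (1 6 2 3)
  after r: (1 5)

f r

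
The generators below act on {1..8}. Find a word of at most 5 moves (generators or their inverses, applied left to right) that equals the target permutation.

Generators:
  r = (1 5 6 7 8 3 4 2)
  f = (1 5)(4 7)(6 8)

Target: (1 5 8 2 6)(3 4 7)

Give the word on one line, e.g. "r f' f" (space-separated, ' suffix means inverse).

  after r': (1 2 4 3 8 7 6 5)
  after f': (1 2 7 8 4 3 6)
  after r: (2 8)(3 7)(5 6)
  after f: (1 5 8 2 6)(3 4 7)

r' f' r f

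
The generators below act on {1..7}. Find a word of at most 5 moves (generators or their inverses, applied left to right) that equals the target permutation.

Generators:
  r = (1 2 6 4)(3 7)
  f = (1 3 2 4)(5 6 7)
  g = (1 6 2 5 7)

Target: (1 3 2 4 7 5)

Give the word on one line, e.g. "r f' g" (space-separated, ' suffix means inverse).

f' g' f f g

  after f': (1 4 2 3)(5 7 6)
  after g': (1 4 6 2 3 7)
  after f: (3 5 6 4 7)
  after f: (1 3 6)(2 4 5 7)
  after g: (1 3 2 4 7 5)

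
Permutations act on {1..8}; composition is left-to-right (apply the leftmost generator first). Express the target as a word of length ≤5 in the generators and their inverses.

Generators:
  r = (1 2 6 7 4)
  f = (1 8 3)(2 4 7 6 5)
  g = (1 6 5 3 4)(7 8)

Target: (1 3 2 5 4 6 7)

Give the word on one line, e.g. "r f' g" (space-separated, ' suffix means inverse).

  after f: (1 8 3)(2 4 7 6 5)
  after g: (1 7 5 2)(3 6)(4 8)
  after g: (1 8)(2 6 4 7 3 5)
  after f: (1 3 2 5 4 6 7)

f g g f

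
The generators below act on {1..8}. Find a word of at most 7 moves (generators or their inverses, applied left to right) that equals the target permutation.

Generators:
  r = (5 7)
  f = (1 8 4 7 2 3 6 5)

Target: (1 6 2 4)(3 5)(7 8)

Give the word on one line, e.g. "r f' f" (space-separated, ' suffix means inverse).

f' f' r' r' r'

  after f': (1 5 6 3 2 7 4 8)
  after f': (1 6 2 4)(3 7 8 5)
  after r': (1 6 2 4)(3 5)(7 8)
  after r': (1 6 2 4)(3 7 8 5)
  after r': (1 6 2 4)(3 5)(7 8)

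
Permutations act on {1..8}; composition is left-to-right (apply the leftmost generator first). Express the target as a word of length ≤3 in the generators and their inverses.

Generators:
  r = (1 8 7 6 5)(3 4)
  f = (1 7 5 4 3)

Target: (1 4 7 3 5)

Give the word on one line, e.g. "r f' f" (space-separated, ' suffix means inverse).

  after f': (1 3 4 5 7)
  after f': (1 4 7 3 5)

f' f'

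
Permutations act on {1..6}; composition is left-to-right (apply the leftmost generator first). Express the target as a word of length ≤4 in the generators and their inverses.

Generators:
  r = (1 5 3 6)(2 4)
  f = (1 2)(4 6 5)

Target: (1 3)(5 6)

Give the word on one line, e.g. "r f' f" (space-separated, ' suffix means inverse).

r r

  after r: (1 5 3 6)(2 4)
  after r: (1 3)(5 6)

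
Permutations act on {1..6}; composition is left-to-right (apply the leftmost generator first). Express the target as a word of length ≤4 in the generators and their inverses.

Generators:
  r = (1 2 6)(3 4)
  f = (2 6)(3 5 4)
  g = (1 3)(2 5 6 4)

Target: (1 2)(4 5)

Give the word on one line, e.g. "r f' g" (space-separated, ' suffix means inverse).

  after f': (2 6)(3 4 5)
  after r: (1 2)(4 5)

f' r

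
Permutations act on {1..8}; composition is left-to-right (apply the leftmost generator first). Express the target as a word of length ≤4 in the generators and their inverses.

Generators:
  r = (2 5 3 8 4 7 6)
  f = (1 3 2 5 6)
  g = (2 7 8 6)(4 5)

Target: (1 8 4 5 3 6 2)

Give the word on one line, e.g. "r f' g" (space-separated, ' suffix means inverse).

g' f g r

  after g': (2 6 8 7)(4 5)
  after f: (1 3 2)(4 6 8 7 5)
  after g: (1 3 7 4 2)
  after r: (1 8 4 5 3 6 2)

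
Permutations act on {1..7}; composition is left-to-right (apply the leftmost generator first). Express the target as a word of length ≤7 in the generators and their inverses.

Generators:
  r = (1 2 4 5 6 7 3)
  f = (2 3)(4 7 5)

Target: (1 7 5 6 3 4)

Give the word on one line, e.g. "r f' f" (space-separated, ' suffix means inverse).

r' f' r f' f'

  after r': (1 3 7 6 5 4 2)
  after f': (1 2)(3 4)(6 7)
  after r: (1 4)(3 5 6)
  after f': (1 5 6 2 3 7 4)
  after f': (1 7 5 6 3 4)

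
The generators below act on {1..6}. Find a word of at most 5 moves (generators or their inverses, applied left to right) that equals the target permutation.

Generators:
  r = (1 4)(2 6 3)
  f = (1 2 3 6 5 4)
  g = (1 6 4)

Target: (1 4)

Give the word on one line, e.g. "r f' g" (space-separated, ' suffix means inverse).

r r r

  after r: (1 4)(2 6 3)
  after r: (2 3 6)
  after r: (1 4)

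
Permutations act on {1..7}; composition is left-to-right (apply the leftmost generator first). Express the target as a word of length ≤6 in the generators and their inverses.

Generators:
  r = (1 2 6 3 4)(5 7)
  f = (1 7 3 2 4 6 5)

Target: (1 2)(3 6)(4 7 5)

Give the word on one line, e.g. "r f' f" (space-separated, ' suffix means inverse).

r r f' f'

  after r: (1 2 6 3 4)(5 7)
  after r: (1 6 4 2 3)
  after f': (1 4 3 5 6 2 7)
  after f': (1 2)(3 6)(4 7 5)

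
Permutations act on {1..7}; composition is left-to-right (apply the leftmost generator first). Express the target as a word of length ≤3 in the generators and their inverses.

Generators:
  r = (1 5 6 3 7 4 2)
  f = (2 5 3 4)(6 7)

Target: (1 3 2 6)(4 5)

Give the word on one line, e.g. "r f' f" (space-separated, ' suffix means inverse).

  after r': (1 2 4 7 3 6 5)
  after r': (1 4 3 5 2 7 6)
  after f': (1 3 2 6)(4 5)

r' r' f'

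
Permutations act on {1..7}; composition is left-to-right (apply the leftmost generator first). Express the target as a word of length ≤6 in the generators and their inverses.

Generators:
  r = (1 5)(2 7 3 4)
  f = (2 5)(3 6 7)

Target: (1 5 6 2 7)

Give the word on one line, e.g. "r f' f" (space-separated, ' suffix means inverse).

f r' r' f r

  after f: (2 5)(3 6 7)
  after r': (1 5 4 3 6 2)
  after r': (2 5 3 6 4 7)
  after f: (3 7 5 6 4)
  after r: (1 5 6 2 7)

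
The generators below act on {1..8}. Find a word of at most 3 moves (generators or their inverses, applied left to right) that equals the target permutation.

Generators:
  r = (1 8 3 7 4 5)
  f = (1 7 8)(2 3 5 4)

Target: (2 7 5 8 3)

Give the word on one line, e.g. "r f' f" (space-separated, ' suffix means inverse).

f' r'

  after f': (1 8 7)(2 4 5 3)
  after r': (2 7 5 8 3)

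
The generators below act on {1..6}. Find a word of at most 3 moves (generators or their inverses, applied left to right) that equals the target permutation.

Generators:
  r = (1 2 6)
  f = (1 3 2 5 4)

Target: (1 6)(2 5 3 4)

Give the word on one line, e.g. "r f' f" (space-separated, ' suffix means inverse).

  after r': (1 6 2)
  after f': (1 6 3)(2 4 5)
  after f': (1 6)(2 5 3 4)

r' f' f'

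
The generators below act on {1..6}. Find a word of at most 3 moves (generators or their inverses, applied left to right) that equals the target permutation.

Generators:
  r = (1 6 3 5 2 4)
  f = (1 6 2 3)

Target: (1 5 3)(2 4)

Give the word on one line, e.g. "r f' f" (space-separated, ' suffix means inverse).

f f r'

  after f: (1 6 2 3)
  after f: (1 2)(3 6)
  after r': (1 5 3)(2 4)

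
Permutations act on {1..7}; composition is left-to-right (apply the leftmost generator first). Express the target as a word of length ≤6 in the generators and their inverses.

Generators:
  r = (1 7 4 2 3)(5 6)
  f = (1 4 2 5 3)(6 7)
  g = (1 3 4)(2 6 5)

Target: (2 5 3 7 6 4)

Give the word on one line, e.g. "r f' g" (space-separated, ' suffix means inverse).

  after f': (1 3 5 2 4)(6 7)
  after r': (1 2 7 5 4 3 6)
  after f': (1 4 5)(2 6 3 7)
  after g: (2 5 3 7 6 4)

f' r' f' g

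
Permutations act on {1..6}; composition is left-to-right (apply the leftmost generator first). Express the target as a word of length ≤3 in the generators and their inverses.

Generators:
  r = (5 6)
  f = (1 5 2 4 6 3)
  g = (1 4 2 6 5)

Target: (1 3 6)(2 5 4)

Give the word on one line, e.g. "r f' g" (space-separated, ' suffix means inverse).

  after r': (5 6)
  after f': (1 3 6)(2 5 4)

r' f'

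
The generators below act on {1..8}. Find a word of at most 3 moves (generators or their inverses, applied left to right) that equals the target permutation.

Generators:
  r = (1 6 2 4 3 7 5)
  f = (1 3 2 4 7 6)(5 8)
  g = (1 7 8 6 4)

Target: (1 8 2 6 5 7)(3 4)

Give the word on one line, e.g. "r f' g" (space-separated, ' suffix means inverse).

g g r'

  after g: (1 7 8 6 4)
  after g: (1 8 4 7 6)
  after r': (1 8 2 6 5 7)(3 4)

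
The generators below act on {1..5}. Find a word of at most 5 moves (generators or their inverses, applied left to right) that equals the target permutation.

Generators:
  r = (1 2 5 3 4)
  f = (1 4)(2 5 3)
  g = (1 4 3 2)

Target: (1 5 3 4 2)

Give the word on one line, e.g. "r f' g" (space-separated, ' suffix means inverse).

f f r r

  after f: (1 4)(2 5 3)
  after f: (2 3 5)
  after r: (1 2 4)
  after r: (1 5 3 4 2)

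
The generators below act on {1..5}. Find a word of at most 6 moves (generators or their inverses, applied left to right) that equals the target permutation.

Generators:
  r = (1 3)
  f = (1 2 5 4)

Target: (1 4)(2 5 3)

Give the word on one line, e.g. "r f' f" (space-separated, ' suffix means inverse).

r f f r' f'

  after r: (1 3)
  after f: (1 3 2 5 4)
  after f: (1 3 5)(2 4)
  after r': (2 4)(3 5)
  after f': (1 4)(2 5 3)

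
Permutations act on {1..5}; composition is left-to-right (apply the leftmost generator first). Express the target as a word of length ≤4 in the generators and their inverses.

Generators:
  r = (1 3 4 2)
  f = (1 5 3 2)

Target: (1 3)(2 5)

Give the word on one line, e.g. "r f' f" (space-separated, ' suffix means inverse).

  after f': (1 2 3 5)
  after f': (1 3)(2 5)

f' f'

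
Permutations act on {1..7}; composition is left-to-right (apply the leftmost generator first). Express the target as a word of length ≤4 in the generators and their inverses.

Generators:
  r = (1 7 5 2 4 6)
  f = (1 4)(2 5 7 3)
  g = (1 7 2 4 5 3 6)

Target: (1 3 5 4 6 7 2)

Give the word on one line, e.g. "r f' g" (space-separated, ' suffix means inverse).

  after f: (1 4)(2 5 7 3)
  after g': (1 2 4 6 3 7 5)
  after f': (1 3 5 4 6 7 2)

f g' f'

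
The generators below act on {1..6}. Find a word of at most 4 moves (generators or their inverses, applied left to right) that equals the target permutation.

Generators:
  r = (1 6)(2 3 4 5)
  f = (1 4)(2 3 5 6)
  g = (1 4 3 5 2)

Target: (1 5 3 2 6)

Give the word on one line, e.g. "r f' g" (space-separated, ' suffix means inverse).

  after f: (1 4)(2 3 5 6)
  after g': (2 4)(5 6)
  after f: (1 4 3 5 2)
  after r: (1 5 3 2 6)

f g' f r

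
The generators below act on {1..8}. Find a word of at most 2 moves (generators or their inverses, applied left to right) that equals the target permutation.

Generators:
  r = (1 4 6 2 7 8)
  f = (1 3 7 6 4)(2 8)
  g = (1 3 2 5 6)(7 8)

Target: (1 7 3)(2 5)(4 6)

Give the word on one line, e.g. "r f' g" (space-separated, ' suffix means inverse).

  after r': (1 8 7 2 6 4)
  after g': (1 7 3)(2 5)(4 6)

r' g'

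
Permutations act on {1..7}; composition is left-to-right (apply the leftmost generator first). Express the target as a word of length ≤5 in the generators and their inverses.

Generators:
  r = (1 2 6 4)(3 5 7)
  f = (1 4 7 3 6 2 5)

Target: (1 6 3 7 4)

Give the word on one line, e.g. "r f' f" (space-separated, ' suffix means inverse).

f r f' r' f

  after f: (1 4 7 3 6 2 5)
  after r: (2 7 5)(3 4)
  after f': (1 5 6 3)(2 4 7)
  after r': (1 3 4 5 2 6 7)
  after f: (1 6 3 7 4)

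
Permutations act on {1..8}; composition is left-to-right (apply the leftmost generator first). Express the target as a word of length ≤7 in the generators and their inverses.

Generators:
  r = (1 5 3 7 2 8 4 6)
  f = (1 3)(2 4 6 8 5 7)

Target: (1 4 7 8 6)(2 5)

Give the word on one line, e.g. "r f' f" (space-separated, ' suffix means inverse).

r' f' r' f' r'

  after r': (1 6 4 8 2 7 3 5)
  after f': (1 4 6 2 5 3 8 7)
  after r': (1 8 3 2)(6 7)
  after f': (1 6 5 8)(2 3 7 4)
  after r': (1 4 7 8 6)(2 5)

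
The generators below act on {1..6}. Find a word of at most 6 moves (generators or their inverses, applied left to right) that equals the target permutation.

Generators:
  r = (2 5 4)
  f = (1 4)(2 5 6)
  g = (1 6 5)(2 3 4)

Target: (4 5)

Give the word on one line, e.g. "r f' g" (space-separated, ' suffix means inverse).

g' r' g' f

  after g': (1 5 6)(2 4 3)
  after r': (1 2 5 6)(3 4)
  after g': (1 4 2 6 5)
  after f: (4 5)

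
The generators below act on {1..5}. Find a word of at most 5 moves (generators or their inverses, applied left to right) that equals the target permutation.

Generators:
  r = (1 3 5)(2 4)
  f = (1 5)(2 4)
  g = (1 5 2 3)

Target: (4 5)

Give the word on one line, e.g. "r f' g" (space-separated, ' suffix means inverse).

r g' g' f'

  after r: (1 3 5)(2 4)
  after g': (1 2 4 5 3)
  after g': (1 5 2 4)
  after f': (4 5)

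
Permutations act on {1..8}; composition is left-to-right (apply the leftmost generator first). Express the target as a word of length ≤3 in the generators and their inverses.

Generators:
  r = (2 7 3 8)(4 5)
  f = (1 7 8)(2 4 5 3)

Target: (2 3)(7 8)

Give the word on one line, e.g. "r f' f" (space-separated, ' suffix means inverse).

  after r: (2 7 3 8)(4 5)
  after r: (2 3)(7 8)

r r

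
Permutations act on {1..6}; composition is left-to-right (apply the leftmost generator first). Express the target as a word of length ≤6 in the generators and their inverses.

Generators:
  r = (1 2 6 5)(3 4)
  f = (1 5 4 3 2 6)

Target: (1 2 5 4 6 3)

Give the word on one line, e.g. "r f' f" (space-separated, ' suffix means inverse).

  after f: (1 5 4 3 2 6)
  after r': (1 6 5 3)
  after f': (1 2 3 6)(4 5)
  after r: (1 6 2 4)(3 5)
  after f': (1 2 5 4 6 3)

f r' f' r f'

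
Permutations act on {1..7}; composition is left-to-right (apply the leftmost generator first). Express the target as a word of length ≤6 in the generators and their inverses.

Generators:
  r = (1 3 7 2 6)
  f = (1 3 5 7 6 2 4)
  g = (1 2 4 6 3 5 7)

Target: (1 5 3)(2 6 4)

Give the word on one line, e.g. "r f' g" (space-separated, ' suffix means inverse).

  after r: (1 3 7 2 6)
  after g': (1 6 7)(2 4)(3 5)
  after r: (2 4 6)(3 5 7)
  after g': (1 7 6)
  after f': (1 5 3)(2 6 4)

r g' r g' f'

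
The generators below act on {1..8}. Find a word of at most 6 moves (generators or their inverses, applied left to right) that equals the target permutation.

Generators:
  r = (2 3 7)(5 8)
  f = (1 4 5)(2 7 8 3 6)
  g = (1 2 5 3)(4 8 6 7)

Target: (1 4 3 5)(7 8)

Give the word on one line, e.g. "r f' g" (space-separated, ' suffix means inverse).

  after r: (2 3 7)(5 8)
  after f': (1 5 7 6 3 2 8 4)
  after r: (1 8 4)(2 5)(6 7)
  after g': (1 4 3 5)(7 8)

r f' r g'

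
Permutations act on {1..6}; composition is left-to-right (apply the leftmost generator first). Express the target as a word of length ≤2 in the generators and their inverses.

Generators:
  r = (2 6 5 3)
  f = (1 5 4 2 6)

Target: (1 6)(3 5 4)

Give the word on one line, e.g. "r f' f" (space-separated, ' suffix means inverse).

  after f: (1 5 4 2 6)
  after r': (1 6)(3 5 4)

f r'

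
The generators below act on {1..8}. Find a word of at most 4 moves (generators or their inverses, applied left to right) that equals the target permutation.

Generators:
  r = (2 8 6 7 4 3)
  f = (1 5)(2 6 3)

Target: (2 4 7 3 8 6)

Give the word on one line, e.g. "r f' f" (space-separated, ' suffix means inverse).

  after f': (1 5)(2 3 6)
  after r': (1 5)(2 4 7 6 3 8)
  after f: (2 4 7 3 8 6)

f' r' f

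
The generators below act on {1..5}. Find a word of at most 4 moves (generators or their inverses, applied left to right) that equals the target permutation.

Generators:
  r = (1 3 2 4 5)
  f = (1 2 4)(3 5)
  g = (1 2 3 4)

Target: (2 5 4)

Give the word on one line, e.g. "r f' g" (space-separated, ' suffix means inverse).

g r' f' r

  after g: (1 2 3 4)
  after r': (1 3 2)(4 5)
  after f': (1 5 2 4 3)
  after r: (2 5 4)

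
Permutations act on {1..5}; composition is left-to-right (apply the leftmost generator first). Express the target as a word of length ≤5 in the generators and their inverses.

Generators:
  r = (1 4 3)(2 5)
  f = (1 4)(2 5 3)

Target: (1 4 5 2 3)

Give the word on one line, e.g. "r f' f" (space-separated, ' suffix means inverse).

r' r' f f

  after r': (1 3 4)(2 5)
  after r': (1 4 3)
  after f: (2 5 3 4)
  after f: (1 4 5 2 3)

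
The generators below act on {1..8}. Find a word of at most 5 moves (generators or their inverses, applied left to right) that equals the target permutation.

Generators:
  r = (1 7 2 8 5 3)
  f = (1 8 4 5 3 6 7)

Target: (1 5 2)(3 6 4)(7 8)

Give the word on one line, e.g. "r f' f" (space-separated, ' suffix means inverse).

f f f r f'

  after f: (1 8 4 5 3 6 7)
  after f: (1 4 3 7 8 5 6)
  after f: (1 5 7 4 6 8 3)
  after r: (1 3 7 4 6 5 2 8)
  after f': (1 5 2)(3 6 4)(7 8)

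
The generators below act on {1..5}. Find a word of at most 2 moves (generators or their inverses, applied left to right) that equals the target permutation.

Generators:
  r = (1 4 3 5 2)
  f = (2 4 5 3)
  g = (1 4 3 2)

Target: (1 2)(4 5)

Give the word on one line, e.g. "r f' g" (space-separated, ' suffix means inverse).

f g'

  after f: (2 4 5 3)
  after g': (1 2)(4 5)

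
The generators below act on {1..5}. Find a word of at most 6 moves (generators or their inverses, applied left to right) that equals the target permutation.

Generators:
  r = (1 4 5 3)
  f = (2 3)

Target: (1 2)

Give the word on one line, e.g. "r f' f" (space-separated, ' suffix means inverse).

r' f f f r

  after r': (1 3 5 4)
  after f: (1 2 3 5 4)
  after f: (1 3 5 4)
  after f: (1 2 3 5 4)
  after r: (1 2)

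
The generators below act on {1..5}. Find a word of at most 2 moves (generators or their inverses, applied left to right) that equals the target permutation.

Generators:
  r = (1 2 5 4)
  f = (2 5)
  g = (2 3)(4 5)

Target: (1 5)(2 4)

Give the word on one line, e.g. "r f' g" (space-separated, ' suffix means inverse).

r' r'

  after r': (1 4 5 2)
  after r': (1 5)(2 4)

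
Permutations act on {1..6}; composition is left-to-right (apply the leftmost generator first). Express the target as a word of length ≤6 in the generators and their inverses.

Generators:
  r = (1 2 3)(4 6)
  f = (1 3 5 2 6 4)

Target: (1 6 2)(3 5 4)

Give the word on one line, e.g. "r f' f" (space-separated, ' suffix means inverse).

  after f': (1 4 6 2 5 3)
  after r': (1 6)(2 5)
  after f: (1 4)(3 5 6)
  after r': (1 6 2)(3 5 4)

f' r' f r'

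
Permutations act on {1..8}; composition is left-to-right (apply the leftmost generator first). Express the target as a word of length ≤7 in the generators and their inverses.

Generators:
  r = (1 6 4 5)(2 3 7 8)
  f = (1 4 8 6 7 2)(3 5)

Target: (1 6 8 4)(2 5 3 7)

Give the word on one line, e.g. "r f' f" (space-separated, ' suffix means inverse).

  after r': (1 5 4 6)(2 8 7 3)
  after f: (1 3)(2 6 4 7 5 8)
  after r': (1 2)(3 5 7 4)
  after f: (2 4 5)(6 7 8)
  after r: (1 6 8 4)(2 5 3 7)

r' f r' f r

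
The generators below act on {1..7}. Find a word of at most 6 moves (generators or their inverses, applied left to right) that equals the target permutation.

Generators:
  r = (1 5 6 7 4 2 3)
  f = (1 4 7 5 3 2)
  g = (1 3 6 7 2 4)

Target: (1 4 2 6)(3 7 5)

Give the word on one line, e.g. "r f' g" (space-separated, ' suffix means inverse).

g r' g r g

  after g: (1 3 6 7 2 4)
  after r': (1 2 7 4 3 5)
  after g: (1 4 6 7)(3 5)
  after r: (1 2 3 6 4 7 5)
  after g: (1 4 2 6)(3 7 5)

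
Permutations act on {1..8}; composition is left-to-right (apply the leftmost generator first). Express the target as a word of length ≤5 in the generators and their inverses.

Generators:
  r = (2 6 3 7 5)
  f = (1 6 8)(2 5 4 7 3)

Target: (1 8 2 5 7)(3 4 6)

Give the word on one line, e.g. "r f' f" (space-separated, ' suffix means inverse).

  after r': (2 5 7 3 6)
  after r': (2 7 6 5 3)
  after f: (1 6 4 7 8)(2 3 5)
  after f: (1 8 6 7)(3 4)
  after r': (1 8 2 5 7)(3 4 6)

r' r' f f r'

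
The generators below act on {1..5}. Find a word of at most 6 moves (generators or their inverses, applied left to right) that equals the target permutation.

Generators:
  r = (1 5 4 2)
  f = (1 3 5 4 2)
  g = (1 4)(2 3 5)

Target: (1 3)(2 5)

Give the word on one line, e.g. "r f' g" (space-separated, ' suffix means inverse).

r' g' g' r'

  after r': (1 2 4 5)
  after g': (1 5 4 3 2)
  after g': (1 3 5)(2 4)
  after r': (1 3)(2 5)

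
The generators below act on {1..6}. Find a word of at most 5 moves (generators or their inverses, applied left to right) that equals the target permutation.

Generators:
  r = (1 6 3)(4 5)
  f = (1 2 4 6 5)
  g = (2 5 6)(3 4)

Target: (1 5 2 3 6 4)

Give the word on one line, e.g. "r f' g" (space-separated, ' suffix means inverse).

f g' f

  after f: (1 2 4 6 5)
  after g': (1 6 2 3 4 5)
  after f: (1 5 2 3 6 4)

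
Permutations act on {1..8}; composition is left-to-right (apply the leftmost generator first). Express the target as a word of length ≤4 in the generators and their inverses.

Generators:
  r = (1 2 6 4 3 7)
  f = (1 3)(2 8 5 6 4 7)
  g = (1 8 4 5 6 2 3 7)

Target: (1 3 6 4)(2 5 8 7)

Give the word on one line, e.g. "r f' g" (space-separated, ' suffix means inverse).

  after g': (1 7 3 2 6 5 4 8)
  after g': (1 3 6 4)(2 5 8 7)

g' g'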